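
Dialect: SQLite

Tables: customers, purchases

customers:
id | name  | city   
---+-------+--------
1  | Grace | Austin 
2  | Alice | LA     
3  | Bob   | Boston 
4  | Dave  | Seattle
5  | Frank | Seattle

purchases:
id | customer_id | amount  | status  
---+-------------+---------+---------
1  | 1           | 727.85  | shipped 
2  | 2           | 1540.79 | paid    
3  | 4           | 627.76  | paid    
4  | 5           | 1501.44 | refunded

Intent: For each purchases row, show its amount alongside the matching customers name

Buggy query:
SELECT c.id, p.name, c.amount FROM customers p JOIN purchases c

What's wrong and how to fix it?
Bug: Missing join condition: each purchases row is matched to all customers rows instead of just its own

Fix: Add ON c.customer_id = p.id to the JOIN

Corrected query:
SELECT c.id, p.name, c.amount FROM customers p JOIN purchases c ON c.customer_id = p.id

Result:
id | name  | amount 
---+-------+--------
1  | Grace | 727.85 
2  | Alice | 1540.79
3  | Dave  | 627.76 
4  | Frank | 1501.44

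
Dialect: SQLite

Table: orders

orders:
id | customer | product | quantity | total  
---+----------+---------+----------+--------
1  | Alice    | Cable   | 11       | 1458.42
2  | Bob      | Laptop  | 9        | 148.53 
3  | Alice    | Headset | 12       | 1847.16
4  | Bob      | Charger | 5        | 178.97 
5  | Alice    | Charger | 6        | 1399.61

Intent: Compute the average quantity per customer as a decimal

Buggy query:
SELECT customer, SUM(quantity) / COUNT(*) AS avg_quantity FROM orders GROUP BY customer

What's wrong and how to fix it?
Bug: SUM(quantity) and COUNT(*) are both integers; the division truncates the fractional part

Fix: Cast one side to REAL so the division keeps the fractional part

Corrected query:
SELECT customer, SUM(quantity) * 1.0 / COUNT(*) AS avg_quantity FROM orders GROUP BY customer

Result:
customer | avg_quantity
---------+-------------
Alice    | 9.666667    
Bob      | 7           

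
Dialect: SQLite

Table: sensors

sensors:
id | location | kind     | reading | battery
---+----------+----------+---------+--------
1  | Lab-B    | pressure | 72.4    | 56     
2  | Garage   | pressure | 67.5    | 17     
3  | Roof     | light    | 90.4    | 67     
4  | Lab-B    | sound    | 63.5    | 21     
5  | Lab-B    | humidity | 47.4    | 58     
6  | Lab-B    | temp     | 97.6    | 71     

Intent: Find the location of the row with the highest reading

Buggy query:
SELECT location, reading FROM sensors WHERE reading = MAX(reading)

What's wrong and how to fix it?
Bug: WHERE is evaluated per row; an aggregate over the whole table isn't defined there

Fix: Wrap MAX in a scalar subquery so WHERE compares against a single value

Corrected query:
SELECT location, reading FROM sensors WHERE reading = (SELECT MAX(reading) FROM sensors)

Result:
location | reading
---------+--------
Lab-B    | 97.6   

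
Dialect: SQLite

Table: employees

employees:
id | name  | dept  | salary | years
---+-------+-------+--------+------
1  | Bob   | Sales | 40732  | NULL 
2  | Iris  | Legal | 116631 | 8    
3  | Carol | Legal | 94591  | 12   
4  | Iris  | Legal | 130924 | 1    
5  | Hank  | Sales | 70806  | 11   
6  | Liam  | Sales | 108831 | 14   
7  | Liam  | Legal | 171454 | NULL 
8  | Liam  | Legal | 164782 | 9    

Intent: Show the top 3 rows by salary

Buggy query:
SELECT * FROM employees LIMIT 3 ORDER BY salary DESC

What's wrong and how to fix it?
Bug: LIMIT must come after ORDER BY

Fix: Sort with ORDER BY, then apply LIMIT

Corrected query:
SELECT * FROM employees ORDER BY salary DESC LIMIT 3

Result:
id | name | dept  | salary | years
---+------+-------+--------+------
7  | Liam | Legal | 171454 | NULL 
8  | Liam | Legal | 164782 | 9    
4  | Iris | Legal | 130924 | 1    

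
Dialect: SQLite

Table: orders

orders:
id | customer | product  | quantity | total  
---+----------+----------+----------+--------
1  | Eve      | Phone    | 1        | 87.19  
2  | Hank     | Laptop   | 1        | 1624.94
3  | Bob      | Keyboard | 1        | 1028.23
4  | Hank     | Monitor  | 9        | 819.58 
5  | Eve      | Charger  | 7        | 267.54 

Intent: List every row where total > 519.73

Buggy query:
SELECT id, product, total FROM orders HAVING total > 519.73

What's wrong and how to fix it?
Bug: This is a non-aggregate query (no GROUP BY, no aggregates), so in SQLite the HAVING clause is invalid here; a row-level condition belongs in WHERE

Fix: Use WHERE for row-level filtering

Corrected query:
SELECT id, product, total FROM orders WHERE total > 519.73

Result:
id | product  | total  
---+----------+--------
2  | Laptop   | 1624.94
3  | Keyboard | 1028.23
4  | Monitor  | 819.58 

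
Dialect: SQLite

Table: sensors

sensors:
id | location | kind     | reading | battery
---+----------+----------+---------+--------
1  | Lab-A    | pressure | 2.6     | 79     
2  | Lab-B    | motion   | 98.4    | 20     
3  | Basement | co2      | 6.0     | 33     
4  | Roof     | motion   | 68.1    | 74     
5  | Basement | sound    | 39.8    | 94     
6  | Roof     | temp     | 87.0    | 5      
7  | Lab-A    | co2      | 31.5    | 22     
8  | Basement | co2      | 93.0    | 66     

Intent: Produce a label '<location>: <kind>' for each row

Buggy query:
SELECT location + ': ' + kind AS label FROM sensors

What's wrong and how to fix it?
Bug: '+' is numeric addition; on text columns SQLite converts them to 0 instead of concatenating

Fix: Replace + with || to concatenate text

Corrected query:
SELECT location || ': ' || kind AS label FROM sensors

Result:
label          
---------------
Lab-A: pressure
Lab-B: motion  
Basement: co2  
Roof: motion   
Basement: sound
Roof: temp     
Lab-A: co2     
Basement: co2  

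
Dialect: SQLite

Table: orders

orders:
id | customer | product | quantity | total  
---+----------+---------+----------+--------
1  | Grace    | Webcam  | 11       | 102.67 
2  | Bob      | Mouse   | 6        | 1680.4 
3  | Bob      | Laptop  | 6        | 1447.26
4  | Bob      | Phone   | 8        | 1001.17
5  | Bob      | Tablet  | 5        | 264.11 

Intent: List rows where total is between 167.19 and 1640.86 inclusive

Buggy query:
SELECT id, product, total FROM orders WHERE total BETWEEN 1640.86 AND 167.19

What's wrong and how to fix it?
Bug: BETWEEN expects the lower bound first; with 1640.86 AND 167.19 the range is empty

Fix: Write BETWEEN 167.19 AND 1640.86

Corrected query:
SELECT id, product, total FROM orders WHERE total BETWEEN 167.19 AND 1640.86

Result:
id | product | total  
---+---------+--------
3  | Laptop  | 1447.26
4  | Phone   | 1001.17
5  | Tablet  | 264.11 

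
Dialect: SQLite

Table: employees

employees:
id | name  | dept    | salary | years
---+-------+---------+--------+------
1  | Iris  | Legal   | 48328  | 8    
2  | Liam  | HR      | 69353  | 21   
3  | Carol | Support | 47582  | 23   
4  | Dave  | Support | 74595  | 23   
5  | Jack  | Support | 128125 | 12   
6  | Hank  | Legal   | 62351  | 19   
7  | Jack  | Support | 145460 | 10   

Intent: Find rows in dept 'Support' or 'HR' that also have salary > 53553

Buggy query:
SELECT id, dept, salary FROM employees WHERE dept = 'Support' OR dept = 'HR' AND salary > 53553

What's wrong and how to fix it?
Bug: Without parentheses, AND is evaluated before OR, so the salary filter only applies to the 'HR' branch

Fix: Add parentheses around the OR so the AND applies to both alternatives

Corrected query:
SELECT id, dept, salary FROM employees WHERE (dept = 'Support' OR dept = 'HR') AND salary > 53553

Result:
id | dept    | salary
---+---------+-------
2  | HR      | 69353 
4  | Support | 74595 
5  | Support | 128125
7  | Support | 145460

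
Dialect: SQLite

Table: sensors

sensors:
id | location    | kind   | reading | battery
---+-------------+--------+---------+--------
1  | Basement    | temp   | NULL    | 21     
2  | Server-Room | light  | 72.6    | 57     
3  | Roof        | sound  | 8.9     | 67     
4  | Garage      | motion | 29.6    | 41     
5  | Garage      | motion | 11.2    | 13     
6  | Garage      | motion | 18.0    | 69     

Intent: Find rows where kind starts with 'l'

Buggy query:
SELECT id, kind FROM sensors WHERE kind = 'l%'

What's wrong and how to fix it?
Bug: Wildcards only work with LIKE; '=' treats '%' as a literal character

Fix: Replace '=' with LIKE so 'l%' is treated as a pattern

Corrected query:
SELECT id, kind FROM sensors WHERE kind LIKE 'l%'

Result:
id | kind 
---+------
2  | light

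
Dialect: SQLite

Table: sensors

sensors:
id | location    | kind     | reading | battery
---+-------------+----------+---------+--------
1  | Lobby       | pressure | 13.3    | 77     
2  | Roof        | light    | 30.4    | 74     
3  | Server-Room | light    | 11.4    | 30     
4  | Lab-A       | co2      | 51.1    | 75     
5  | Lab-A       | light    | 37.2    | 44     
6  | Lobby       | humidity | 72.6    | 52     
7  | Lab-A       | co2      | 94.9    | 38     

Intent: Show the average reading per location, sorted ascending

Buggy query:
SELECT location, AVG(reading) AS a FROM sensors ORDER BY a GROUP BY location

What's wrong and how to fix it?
Bug: GROUP BY must precede ORDER BY

Fix: Reorder: SELECT … FROM … GROUP BY … ORDER BY …

Corrected query:
SELECT location, AVG(reading) AS a FROM sensors GROUP BY location ORDER BY a

Result:
location    | a        
------------+----------
Server-Room | 11.4     
Roof        | 30.4     
Lobby       | 42.95    
Lab-A       | 61.066667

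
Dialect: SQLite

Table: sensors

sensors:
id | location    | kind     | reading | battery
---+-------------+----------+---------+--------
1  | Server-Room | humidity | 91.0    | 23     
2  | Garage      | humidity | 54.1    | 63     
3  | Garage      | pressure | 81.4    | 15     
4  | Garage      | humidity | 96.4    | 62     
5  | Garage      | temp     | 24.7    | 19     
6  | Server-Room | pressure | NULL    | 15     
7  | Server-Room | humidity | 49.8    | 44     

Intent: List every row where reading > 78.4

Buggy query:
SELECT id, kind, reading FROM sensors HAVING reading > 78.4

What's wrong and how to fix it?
Bug: HAVING filters the output of aggregation, but this query has no GROUP BY and no aggregate functions, so SQLite rejects it (HAVING clause on a non-aggregate query); the condition here is per row

Fix: Replace HAVING with WHERE since the condition applies to individual rows

Corrected query:
SELECT id, kind, reading FROM sensors WHERE reading > 78.4

Result:
id | kind     | reading
---+----------+--------
1  | humidity | 91     
3  | pressure | 81.4   
4  | humidity | 96.4   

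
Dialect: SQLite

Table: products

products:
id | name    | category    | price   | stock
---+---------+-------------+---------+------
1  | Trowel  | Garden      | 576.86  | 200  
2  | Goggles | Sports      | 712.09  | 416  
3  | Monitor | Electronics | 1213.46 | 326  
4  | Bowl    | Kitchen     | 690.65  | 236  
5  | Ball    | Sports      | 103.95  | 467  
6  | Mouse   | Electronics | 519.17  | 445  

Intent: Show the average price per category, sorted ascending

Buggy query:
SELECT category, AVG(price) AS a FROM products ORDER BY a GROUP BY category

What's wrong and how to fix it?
Bug: ORDER BY appears before GROUP BY; SQL clause order requires GROUP BY first

Fix: Reorder: SELECT … FROM … GROUP BY … ORDER BY …

Corrected query:
SELECT category, AVG(price) AS a FROM products GROUP BY category ORDER BY a

Result:
category    | a      
------------+--------
Sports      | 408.02 
Garden      | 576.86 
Kitchen     | 690.65 
Electronics | 866.315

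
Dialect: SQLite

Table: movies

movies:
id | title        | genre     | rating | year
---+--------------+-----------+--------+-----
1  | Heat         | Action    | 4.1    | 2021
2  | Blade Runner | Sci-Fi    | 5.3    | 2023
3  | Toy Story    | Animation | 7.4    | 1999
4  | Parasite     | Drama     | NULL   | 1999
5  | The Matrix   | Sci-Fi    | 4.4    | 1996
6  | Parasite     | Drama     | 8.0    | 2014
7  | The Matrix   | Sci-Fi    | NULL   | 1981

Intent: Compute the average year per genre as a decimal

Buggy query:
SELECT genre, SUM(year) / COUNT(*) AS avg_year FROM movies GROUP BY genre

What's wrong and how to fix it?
Bug: SUM(year) and COUNT(*) are both integers; the division truncates the fractional part

Fix: Multiply by 1.0 (or CAST to REAL) to force floating-point division

Corrected query:
SELECT genre, SUM(year) * 1.0 / COUNT(*) AS avg_year FROM movies GROUP BY genre

Result:
genre     | avg_year
----------+---------
Action    | 2021    
Animation | 1999    
Drama     | 2006.5  
Sci-Fi    | 2000    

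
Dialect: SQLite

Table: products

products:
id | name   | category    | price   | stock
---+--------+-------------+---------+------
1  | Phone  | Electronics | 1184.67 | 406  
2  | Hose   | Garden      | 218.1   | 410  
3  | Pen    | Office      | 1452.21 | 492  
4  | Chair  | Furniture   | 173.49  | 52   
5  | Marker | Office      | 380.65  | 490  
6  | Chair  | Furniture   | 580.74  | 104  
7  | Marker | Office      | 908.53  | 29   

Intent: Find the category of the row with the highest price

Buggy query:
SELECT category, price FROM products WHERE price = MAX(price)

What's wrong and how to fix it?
Bug: MAX(price) is an aggregate and cannot be used directly in WHERE

Fix: Wrap MAX in a scalar subquery so WHERE compares against a single value

Corrected query:
SELECT category, price FROM products WHERE price = (SELECT MAX(price) FROM products)

Result:
category | price  
---------+--------
Office   | 1452.21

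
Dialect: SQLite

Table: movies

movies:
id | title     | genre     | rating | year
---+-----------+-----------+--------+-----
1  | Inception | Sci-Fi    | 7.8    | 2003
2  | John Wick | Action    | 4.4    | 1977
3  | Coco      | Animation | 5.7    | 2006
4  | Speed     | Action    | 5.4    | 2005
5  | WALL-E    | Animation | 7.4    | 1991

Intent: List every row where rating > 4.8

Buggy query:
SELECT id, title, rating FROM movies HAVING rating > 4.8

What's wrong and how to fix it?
Bug: This is a non-aggregate query (no GROUP BY, no aggregates), so in SQLite the HAVING clause is invalid here; a row-level condition belongs in WHERE

Fix: Use WHERE for row-level filtering

Corrected query:
SELECT id, title, rating FROM movies WHERE rating > 4.8

Result:
id | title     | rating
---+-----------+-------
1  | Inception | 7.8   
3  | Coco      | 5.7   
4  | Speed     | 5.4   
5  | WALL-E    | 7.4   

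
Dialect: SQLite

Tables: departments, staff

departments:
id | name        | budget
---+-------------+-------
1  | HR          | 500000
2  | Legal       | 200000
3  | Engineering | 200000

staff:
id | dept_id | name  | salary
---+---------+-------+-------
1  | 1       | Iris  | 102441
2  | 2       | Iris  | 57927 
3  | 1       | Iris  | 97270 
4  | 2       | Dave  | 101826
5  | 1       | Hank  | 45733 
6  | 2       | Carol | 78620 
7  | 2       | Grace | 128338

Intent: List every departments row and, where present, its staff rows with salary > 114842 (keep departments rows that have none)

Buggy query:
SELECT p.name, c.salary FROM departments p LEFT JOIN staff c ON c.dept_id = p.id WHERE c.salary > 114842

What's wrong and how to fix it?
Bug: Filtering c.salary in WHERE discards the NULL rows produced by LEFT JOIN, turning it into an inner join

Fix: Move the right-table condition into the ON clause so unmatched parents are kept

Corrected query:
SELECT p.name, c.salary FROM departments p LEFT JOIN staff c ON c.dept_id = p.id AND c.salary > 114842

Result:
name        | salary
------------+-------
HR          | NULL  
Legal       | 128338
Engineering | NULL  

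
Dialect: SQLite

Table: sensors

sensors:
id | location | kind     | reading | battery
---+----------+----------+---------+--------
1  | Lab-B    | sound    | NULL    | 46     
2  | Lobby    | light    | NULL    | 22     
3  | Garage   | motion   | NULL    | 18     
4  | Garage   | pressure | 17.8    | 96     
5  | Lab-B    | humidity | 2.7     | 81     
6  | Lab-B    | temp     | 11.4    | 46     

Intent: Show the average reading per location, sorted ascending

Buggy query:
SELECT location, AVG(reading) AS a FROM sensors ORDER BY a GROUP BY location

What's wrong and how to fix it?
Bug: GROUP BY must precede ORDER BY

Fix: Move ORDER BY to the end, after GROUP BY

Corrected query:
SELECT location, AVG(reading) AS a FROM sensors GROUP BY location ORDER BY a

Result:
location | a   
---------+-----
Lobby    | NULL
Lab-B    | 7.05
Garage   | 17.8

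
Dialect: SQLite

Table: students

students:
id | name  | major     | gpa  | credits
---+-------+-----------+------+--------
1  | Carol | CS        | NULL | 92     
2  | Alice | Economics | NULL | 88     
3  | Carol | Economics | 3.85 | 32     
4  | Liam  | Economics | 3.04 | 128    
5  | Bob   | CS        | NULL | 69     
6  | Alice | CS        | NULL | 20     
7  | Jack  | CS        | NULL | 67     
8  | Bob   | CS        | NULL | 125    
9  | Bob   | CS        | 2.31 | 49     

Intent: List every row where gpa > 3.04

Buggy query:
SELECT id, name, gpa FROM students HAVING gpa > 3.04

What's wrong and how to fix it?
Bug: HAVING filters the output of aggregation, but this query has no GROUP BY and no aggregate functions, so SQLite rejects it (HAVING clause on a non-aggregate query); the condition here is per row

Fix: Use WHERE for row-level filtering

Corrected query:
SELECT id, name, gpa FROM students WHERE gpa > 3.04

Result:
id | name  | gpa 
---+-------+-----
3  | Carol | 3.85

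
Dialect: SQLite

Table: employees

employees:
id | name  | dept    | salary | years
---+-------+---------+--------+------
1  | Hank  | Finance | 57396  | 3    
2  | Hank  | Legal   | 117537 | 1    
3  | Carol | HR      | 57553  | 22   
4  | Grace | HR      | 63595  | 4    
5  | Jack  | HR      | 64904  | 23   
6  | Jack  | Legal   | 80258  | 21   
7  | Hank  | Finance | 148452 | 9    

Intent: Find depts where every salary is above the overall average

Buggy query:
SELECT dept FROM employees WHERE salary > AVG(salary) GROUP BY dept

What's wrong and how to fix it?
Bug: AVG() is an aggregate; it can't sit directly in WHERE

Fix: Use a subquery for AVG and a HAVING MIN(...) filter so the condition holds for every row in the group

Corrected query:
SELECT dept FROM employees GROUP BY dept HAVING MIN(salary) > (SELECT AVG(salary) FROM employees)

Result:
(no rows)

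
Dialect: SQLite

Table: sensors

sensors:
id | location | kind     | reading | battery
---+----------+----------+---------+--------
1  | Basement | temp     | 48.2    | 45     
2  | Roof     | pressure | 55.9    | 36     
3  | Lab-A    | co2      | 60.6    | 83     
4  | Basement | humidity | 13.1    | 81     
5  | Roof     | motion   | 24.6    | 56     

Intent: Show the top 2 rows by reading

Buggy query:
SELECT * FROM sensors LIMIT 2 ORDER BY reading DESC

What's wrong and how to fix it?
Bug: LIMIT must come after ORDER BY

Fix: Sort with ORDER BY, then apply LIMIT

Corrected query:
SELECT * FROM sensors ORDER BY reading DESC LIMIT 2

Result:
id | location | kind     | reading | battery
---+----------+----------+---------+--------
3  | Lab-A    | co2      | 60.6    | 83     
2  | Roof     | pressure | 55.9    | 36     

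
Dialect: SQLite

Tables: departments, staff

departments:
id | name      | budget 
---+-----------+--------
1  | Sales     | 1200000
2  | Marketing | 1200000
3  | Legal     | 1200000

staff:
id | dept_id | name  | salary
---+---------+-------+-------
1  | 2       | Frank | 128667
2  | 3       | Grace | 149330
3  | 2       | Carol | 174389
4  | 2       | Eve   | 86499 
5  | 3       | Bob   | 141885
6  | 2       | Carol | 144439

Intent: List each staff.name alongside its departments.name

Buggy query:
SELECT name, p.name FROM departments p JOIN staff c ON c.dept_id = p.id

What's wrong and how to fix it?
Bug: Both tables have a 'name' column; the unqualified reference is ambiguous

Fix: Prefix ambiguous columns with the table alias

Corrected query:
SELECT c.name, p.name FROM departments p JOIN staff c ON c.dept_id = p.id

Result:
name  | name     
------+----------
Frank | Marketing
Grace | Legal    
Carol | Marketing
Eve   | Marketing
Bob   | Legal    
Carol | Marketing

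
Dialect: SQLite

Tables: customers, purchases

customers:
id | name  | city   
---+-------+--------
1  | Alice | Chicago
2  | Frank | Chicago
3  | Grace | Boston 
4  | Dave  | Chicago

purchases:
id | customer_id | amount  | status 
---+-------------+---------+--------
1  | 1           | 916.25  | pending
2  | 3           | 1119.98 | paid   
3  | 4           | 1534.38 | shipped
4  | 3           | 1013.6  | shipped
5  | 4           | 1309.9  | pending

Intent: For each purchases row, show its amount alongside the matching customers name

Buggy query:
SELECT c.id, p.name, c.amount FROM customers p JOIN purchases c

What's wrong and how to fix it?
Bug: Missing join condition: each purchases row is matched to all customers rows instead of just its own

Fix: Specify the join condition linking the foreign key to the parent id

Corrected query:
SELECT c.id, p.name, c.amount FROM customers p JOIN purchases c ON c.customer_id = p.id

Result:
id | name  | amount 
---+-------+--------
1  | Alice | 916.25 
2  | Grace | 1119.98
3  | Dave  | 1534.38
4  | Grace | 1013.6 
5  | Dave  | 1309.9 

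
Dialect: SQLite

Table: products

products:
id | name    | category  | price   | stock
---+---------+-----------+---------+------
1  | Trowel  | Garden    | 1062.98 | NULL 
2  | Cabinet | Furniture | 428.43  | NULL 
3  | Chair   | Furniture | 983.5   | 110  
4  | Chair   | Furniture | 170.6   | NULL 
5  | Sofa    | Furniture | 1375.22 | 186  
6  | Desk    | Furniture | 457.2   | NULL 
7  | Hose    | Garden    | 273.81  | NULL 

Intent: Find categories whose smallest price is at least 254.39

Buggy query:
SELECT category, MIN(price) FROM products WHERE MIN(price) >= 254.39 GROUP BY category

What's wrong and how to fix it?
Bug: Aggregates like MIN are computed per group after WHERE runs

Fix: Replace WHERE with HAVING after the GROUP BY

Corrected query:
SELECT category, MIN(price) FROM products GROUP BY category HAVING MIN(price) >= 254.39

Result:
category | MIN(price)
---------+-----------
Garden   | 273.81    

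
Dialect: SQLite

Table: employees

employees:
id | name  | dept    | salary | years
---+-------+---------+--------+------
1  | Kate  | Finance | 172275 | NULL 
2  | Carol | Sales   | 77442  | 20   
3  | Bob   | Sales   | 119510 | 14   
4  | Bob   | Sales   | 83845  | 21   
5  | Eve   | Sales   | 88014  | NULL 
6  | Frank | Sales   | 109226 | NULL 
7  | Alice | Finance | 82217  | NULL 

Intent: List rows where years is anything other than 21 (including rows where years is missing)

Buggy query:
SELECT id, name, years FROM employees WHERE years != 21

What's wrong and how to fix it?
Bug: Inequality against NULL is unknown, not true; rows with NULL are dropped

Fix: Add an explicit OR years IS NULL to include the missing-value rows

Corrected query:
SELECT id, name, years FROM employees WHERE years != 21 OR years IS NULL

Result:
id | name  | years
---+-------+------
1  | Kate  | NULL 
2  | Carol | 20   
3  | Bob   | 14   
5  | Eve   | NULL 
6  | Frank | NULL 
7  | Alice | NULL 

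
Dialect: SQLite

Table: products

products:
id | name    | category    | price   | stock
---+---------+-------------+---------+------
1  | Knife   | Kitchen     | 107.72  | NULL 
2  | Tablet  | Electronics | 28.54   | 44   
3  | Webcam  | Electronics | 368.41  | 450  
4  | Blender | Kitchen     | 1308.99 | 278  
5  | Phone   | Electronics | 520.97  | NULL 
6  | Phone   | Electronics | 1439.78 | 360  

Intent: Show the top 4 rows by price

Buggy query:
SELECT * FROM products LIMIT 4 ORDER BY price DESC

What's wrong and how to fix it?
Bug: ORDER BY cannot follow LIMIT; LIMIT is the final clause

Fix: Swap the clauses: ORDER BY first, then LIMIT

Corrected query:
SELECT * FROM products ORDER BY price DESC LIMIT 4

Result:
id | name    | category    | price   | stock
---+---------+-------------+---------+------
6  | Phone   | Electronics | 1439.78 | 360  
4  | Blender | Kitchen     | 1308.99 | 278  
5  | Phone   | Electronics | 520.97  | NULL 
3  | Webcam  | Electronics | 368.41  | 450  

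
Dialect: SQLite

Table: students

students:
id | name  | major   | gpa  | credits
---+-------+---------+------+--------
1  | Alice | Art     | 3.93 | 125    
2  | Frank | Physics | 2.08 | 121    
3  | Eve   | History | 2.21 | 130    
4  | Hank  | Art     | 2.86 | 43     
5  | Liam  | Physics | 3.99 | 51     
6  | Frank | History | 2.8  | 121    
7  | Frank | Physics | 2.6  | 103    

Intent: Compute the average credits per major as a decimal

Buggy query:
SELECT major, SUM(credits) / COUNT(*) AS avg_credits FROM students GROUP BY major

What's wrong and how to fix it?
Bug: SUM(credits) and COUNT(*) are both integers; the division truncates the fractional part

Fix: Multiply by 1.0 (or CAST to REAL) to force floating-point division

Corrected query:
SELECT major, SUM(credits) * 1.0 / COUNT(*) AS avg_credits FROM students GROUP BY major

Result:
major   | avg_credits
--------+------------
Art     | 84         
History | 125.5      
Physics | 91.666667  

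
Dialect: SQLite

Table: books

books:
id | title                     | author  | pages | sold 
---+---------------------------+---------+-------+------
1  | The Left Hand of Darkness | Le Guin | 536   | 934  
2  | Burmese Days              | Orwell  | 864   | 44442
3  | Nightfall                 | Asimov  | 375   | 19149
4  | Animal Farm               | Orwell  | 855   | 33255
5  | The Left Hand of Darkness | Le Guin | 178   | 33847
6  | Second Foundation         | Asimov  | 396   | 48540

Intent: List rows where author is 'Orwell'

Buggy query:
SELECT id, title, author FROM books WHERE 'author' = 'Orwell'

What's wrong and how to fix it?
Bug: 'author' in single quotes is a string literal, not the column; the comparison is literal-vs-literal and never true

Fix: Remove the quotes around the column name (or use double quotes for an identifier)

Corrected query:
SELECT id, title, author FROM books WHERE author = 'Orwell'

Result:
id | title        | author
---+--------------+-------
2  | Burmese Days | Orwell
4  | Animal Farm  | Orwell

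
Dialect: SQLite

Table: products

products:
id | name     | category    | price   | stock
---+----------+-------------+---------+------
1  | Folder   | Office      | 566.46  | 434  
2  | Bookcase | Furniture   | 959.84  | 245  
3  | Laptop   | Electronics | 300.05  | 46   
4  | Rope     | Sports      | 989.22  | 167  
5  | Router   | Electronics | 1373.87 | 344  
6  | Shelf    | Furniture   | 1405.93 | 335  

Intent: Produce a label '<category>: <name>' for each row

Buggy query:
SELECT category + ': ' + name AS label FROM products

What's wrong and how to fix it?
Bug: '+' is numeric addition; on text columns SQLite converts them to 0 instead of concatenating

Fix: Replace + with || to concatenate text

Corrected query:
SELECT category || ': ' || name AS label FROM products

Result:
label              
-------------------
Office: Folder     
Furniture: Bookcase
Electronics: Laptop
Sports: Rope       
Electronics: Router
Furniture: Shelf   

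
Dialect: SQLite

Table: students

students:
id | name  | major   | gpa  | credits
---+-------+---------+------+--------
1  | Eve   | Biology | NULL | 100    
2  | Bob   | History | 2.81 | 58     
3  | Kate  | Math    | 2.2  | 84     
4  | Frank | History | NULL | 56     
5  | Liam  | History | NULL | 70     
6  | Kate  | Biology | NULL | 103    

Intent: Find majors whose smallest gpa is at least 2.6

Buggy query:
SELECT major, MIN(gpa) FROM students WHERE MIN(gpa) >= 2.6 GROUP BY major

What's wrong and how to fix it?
Bug: MIN() in WHERE is a misuse of aggregate

Fix: Use HAVING for the per-group MIN condition

Corrected query:
SELECT major, MIN(gpa) FROM students GROUP BY major HAVING MIN(gpa) >= 2.6

Result:
major   | MIN(gpa)
--------+---------
History | 2.81    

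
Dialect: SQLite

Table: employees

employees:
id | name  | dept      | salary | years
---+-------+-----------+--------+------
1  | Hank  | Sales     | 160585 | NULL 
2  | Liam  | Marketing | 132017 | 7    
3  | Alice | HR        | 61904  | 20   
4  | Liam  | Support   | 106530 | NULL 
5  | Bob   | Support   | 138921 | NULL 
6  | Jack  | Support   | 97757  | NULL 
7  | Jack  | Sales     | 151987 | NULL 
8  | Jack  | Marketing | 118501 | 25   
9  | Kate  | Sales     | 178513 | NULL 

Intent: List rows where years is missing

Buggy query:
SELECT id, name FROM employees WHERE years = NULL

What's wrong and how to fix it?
Bug: Comparing to NULL with '=' never matches; NULL = NULL is unknown, not true

Fix: Replace '= NULL' with 'IS NULL'

Corrected query:
SELECT id, name FROM employees WHERE years IS NULL

Result:
id | name
---+-----
1  | Hank
4  | Liam
5  | Bob 
6  | Jack
7  | Jack
9  | Kate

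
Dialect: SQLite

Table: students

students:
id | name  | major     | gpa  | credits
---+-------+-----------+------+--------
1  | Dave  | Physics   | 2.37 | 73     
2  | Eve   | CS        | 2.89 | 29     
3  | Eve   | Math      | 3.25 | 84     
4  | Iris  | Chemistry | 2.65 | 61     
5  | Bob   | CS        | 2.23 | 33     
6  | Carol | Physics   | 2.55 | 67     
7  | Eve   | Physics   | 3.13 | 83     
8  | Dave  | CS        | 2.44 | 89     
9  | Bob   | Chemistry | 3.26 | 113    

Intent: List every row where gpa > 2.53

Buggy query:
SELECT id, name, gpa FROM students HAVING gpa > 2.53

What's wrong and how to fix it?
Bug: HAVING filters the output of aggregation, but this query has no GROUP BY and no aggregate functions, so SQLite rejects it (HAVING clause on a non-aggregate query); the condition here is per row

Fix: Use WHERE for row-level filtering

Corrected query:
SELECT id, name, gpa FROM students WHERE gpa > 2.53

Result:
id | name  | gpa 
---+-------+-----
2  | Eve   | 2.89
3  | Eve   | 3.25
4  | Iris  | 2.65
6  | Carol | 2.55
7  | Eve   | 3.13
9  | Bob   | 3.26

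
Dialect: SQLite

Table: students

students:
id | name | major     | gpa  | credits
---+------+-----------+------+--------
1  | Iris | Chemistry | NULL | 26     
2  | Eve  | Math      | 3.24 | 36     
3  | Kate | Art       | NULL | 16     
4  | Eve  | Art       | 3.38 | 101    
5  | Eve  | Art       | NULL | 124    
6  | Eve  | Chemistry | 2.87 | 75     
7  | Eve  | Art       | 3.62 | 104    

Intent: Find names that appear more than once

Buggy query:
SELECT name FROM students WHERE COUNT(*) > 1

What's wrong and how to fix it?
Bug: WHERE can't reference COUNT(*); aggregates are computed after WHERE

Fix: GROUP BY name, then filter groups with HAVING COUNT(*) > 1

Corrected query:
SELECT name FROM students GROUP BY name HAVING COUNT(*) > 1

Result:
name
----
Eve 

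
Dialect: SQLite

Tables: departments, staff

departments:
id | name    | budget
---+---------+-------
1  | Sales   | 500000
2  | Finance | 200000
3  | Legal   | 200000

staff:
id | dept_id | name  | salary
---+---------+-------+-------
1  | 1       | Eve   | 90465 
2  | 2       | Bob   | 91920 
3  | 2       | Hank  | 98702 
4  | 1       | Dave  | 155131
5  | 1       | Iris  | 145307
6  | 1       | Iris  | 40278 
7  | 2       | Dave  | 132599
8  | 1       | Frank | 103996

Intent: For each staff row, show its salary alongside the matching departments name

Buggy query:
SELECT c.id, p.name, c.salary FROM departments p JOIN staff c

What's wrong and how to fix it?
Bug: Missing join condition: each staff row is matched to all departments rows instead of just its own

Fix: Add ON c.dept_id = p.id to the JOIN

Corrected query:
SELECT c.id, p.name, c.salary FROM departments p JOIN staff c ON c.dept_id = p.id

Result:
id | name    | salary
---+---------+-------
1  | Sales   | 90465 
2  | Finance | 91920 
3  | Finance | 98702 
4  | Sales   | 155131
5  | Sales   | 145307
6  | Sales   | 40278 
7  | Finance | 132599
8  | Sales   | 103996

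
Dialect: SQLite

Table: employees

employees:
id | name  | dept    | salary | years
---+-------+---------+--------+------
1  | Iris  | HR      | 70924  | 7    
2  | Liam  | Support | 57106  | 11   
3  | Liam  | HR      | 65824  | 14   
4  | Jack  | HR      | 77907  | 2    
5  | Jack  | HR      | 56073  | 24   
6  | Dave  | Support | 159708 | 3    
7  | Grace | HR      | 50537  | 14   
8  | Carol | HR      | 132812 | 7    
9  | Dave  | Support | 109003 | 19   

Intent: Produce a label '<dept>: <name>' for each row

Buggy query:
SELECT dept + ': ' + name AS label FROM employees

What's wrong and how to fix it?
Bug: '+' is numeric addition; on text columns SQLite converts them to 0 instead of concatenating

Fix: Use the || operator for string concatenation

Corrected query:
SELECT dept || ': ' || name AS label FROM employees

Result:
label        
-------------
HR: Iris     
Support: Liam
HR: Liam     
HR: Jack     
HR: Jack     
Support: Dave
HR: Grace    
HR: Carol    
Support: Dave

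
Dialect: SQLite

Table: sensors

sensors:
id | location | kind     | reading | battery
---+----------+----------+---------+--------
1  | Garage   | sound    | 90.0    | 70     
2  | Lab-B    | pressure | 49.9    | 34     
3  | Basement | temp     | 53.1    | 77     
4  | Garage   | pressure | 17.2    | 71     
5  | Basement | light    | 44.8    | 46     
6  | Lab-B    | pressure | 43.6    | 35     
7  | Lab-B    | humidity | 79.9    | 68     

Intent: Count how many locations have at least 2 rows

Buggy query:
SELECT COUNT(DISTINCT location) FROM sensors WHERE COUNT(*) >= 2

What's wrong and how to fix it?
Bug: COUNT(*) cannot appear in WHERE; the per-group count doesn't exist yet

Fix: Group first with HAVING COUNT(*) >= 2, then COUNT the resulting groups

Corrected query:
SELECT COUNT(*) FROM (SELECT location FROM sensors GROUP BY location HAVING COUNT(*) >= 2)

Result:
COUNT(*)
--------
3       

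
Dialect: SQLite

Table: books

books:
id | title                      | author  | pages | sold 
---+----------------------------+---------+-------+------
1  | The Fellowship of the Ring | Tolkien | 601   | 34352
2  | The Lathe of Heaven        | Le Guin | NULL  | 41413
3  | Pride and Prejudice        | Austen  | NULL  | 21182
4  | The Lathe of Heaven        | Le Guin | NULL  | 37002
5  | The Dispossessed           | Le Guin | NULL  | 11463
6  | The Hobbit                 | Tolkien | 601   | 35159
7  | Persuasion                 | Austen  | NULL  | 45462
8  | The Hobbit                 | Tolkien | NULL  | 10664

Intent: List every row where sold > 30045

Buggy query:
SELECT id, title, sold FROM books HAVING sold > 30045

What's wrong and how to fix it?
Bug: This is a non-aggregate query (no GROUP BY, no aggregates), so in SQLite the HAVING clause is invalid here; a row-level condition belongs in WHERE

Fix: Use WHERE for row-level filtering

Corrected query:
SELECT id, title, sold FROM books WHERE sold > 30045

Result:
id | title                      | sold 
---+----------------------------+------
1  | The Fellowship of the Ring | 34352
2  | The Lathe of Heaven        | 41413
4  | The Lathe of Heaven        | 37002
6  | The Hobbit                 | 35159
7  | Persuasion                 | 45462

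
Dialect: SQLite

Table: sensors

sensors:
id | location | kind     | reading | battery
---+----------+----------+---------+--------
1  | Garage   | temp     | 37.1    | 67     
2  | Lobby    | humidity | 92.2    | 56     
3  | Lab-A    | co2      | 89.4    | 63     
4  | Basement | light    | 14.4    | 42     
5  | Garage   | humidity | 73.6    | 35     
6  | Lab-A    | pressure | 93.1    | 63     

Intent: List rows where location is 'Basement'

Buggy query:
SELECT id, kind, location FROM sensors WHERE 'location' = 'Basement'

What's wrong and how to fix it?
Bug: 'location' in single quotes is a string literal, not the column; the comparison is literal-vs-literal and never true

Fix: Remove the quotes around the column name (or use double quotes for an identifier)

Corrected query:
SELECT id, kind, location FROM sensors WHERE location = 'Basement'

Result:
id | kind  | location
---+-------+---------
4  | light | Basement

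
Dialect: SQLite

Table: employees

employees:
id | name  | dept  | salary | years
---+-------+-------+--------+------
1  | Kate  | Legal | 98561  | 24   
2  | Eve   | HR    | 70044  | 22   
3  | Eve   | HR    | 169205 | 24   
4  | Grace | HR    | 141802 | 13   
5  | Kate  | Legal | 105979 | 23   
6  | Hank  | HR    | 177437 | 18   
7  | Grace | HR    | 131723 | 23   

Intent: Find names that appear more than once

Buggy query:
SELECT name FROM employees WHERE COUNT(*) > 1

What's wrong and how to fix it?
Bug: COUNT(*) is an aggregate and cannot be used in WHERE

Fix: GROUP BY name, then filter groups with HAVING COUNT(*) > 1

Corrected query:
SELECT name FROM employees GROUP BY name HAVING COUNT(*) > 1

Result:
name 
-----
Eve  
Grace
Kate 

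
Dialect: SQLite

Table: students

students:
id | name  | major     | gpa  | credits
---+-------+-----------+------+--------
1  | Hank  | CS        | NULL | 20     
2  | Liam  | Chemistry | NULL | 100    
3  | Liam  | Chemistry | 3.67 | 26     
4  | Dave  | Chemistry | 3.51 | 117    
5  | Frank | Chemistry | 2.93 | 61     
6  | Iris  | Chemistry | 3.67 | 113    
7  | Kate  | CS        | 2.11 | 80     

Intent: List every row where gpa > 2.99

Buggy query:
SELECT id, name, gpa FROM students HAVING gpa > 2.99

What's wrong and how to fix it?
Bug: HAVING filters the output of aggregation, but this query has no GROUP BY and no aggregate functions, so SQLite rejects it (HAVING clause on a non-aggregate query); the condition here is per row

Fix: Use WHERE for row-level filtering

Corrected query:
SELECT id, name, gpa FROM students WHERE gpa > 2.99

Result:
id | name | gpa 
---+------+-----
3  | Liam | 3.67
4  | Dave | 3.51
6  | Iris | 3.67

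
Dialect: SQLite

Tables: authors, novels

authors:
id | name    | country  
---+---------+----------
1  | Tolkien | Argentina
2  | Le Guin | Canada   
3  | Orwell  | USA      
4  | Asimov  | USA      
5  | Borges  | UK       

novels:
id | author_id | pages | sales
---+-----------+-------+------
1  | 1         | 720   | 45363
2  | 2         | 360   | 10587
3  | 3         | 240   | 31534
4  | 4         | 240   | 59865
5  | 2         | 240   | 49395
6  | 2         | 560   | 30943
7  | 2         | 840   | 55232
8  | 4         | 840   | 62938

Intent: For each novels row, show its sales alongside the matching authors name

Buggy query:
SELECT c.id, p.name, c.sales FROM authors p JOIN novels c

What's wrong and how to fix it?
Bug: Missing join condition: each novels row is matched to all authors rows instead of just its own

Fix: Add ON c.author_id = p.id to the JOIN

Corrected query:
SELECT c.id, p.name, c.sales FROM authors p JOIN novels c ON c.author_id = p.id

Result:
id | name    | sales
---+---------+------
1  | Tolkien | 45363
2  | Le Guin | 10587
3  | Orwell  | 31534
4  | Asimov  | 59865
5  | Le Guin | 49395
6  | Le Guin | 30943
7  | Le Guin | 55232
8  | Asimov  | 62938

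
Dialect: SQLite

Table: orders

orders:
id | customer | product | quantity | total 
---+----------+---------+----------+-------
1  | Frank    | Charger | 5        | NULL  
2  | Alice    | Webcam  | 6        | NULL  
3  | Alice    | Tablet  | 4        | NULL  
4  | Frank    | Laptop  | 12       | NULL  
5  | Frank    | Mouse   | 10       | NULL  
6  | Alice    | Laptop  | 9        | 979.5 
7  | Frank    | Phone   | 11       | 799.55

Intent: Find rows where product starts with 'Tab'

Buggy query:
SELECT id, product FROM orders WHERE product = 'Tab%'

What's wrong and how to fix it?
Bug: Wildcards only work with LIKE; '=' treats '%' as a literal character

Fix: Replace '=' with LIKE so 'Tab%' is treated as a pattern

Corrected query:
SELECT id, product FROM orders WHERE product LIKE 'Tab%'

Result:
id | product
---+--------
3  | Tablet 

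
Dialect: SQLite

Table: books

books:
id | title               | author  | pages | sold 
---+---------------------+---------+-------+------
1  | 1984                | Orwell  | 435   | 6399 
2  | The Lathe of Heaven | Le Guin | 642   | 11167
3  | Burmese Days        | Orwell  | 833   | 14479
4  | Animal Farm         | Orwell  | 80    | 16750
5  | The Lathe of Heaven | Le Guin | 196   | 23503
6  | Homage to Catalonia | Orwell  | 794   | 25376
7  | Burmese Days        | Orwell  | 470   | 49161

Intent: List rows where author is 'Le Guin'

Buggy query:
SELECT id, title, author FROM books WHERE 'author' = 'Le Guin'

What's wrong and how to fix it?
Bug: Single quotes denote string literals in SQL; the column name is being compared as a constant string

Fix: Reference the column as author without single quotes

Corrected query:
SELECT id, title, author FROM books WHERE author = 'Le Guin'

Result:
id | title               | author 
---+---------------------+--------
2  | The Lathe of Heaven | Le Guin
5  | The Lathe of Heaven | Le Guin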